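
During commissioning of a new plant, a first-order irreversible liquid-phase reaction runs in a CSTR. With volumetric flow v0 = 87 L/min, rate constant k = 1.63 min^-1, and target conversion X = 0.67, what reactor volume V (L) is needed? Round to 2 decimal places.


V = v0 * X / (k * (1 - X))
V = 87 * 0.67 / (1.63 * (1 - 0.67))
V = 58.29 / (1.63 * 0.33)
V = 58.29 / 0.5379
V = 108.37 L


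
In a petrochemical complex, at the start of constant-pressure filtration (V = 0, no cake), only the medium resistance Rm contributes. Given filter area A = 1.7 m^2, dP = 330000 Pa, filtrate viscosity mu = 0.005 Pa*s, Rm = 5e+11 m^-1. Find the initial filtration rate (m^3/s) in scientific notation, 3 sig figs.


rate = A * dP / (mu * Rm)
rate = 1.7 * 330000 / (0.005 * 5e+11)
rate = 561000.0 / 2.500e+09
rate = 2.24e-04 m^3/s


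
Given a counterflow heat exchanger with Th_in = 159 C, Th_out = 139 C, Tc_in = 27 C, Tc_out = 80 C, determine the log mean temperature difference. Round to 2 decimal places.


dT1 = Th_in - Tc_out = 159 - 80 = 79
dT2 = Th_out - Tc_in = 139 - 27 = 112
LMTD = (dT1 - dT2) / ln(dT1/dT2)
LMTD = (79 - 112) / ln(79/112)
LMTD = 94.54 K


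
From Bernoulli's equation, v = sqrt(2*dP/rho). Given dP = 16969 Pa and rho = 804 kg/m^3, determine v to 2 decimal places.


v = sqrt(2*dP/rho)
v = sqrt(2*16969/804)
v = sqrt(42.211443)
v = 6.50 m/s


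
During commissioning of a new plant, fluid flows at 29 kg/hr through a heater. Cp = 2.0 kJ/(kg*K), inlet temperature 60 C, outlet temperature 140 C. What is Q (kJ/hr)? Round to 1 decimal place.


Q = m_dot * Cp * (T2 - T1)
Q = 29 * 2.0 * (140 - 60)
Q = 29 * 2.0 * 80
Q = 4640.0 kJ/hr


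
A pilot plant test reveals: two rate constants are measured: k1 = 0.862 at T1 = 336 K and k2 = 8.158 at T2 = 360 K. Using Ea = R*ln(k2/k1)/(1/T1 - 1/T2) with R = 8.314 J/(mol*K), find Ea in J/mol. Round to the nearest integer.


Ea = R * ln(k2/k1) / (1/T1 - 1/T2)
ln(k2/k1) = ln(8.158/0.862) = 2.247499
1/T1 - 1/T2 = 1/336 - 1/360 = 0.000198412698
Ea = 8.314 * 2.247499 / 0.000198412698
Ea = 94176 J/mol


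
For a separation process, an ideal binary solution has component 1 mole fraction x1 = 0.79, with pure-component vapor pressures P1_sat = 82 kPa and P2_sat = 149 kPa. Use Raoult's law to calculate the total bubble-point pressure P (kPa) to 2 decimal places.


P = x1*P1_sat + x2*P2_sat
x2 = 1 - x1 = 1 - 0.79 = 0.21
P = 0.79*82 + 0.21*149
P = 64.78 + 31.29
P = 96.07 kPa


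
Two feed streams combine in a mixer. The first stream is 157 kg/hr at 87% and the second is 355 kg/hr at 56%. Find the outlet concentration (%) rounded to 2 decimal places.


Mass balance on solute: F1*x1 + F2*x2 = F3*x3
F3 = F1 + F2 = 157 + 355 = 512 kg/hr
x3 = (F1*x1 + F2*x2)/F3
x3 = (157*0.87 + 355*0.56) / 512
x3 = 65.51%


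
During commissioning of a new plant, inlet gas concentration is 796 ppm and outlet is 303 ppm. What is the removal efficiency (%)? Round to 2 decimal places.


Efficiency = (G_in - G_out) / G_in * 100%
Efficiency = (796 - 303) / 796 * 100
Efficiency = 493 / 796 * 100
Efficiency = 61.93%


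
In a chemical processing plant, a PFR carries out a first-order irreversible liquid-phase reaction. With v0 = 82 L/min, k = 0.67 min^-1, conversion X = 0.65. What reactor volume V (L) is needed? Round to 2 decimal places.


V = (v0/k) * ln(1/(1-X))
V = (82/0.67) * ln(1/(1-0.65))
V = 122.38806 * ln(2.857143)
V = 122.38806 * 1.049822
V = 128.49 L


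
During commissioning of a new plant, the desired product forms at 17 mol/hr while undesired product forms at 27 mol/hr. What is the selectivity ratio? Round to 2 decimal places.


S = desired product rate / undesired product rate
S = 17 / 27
S = 0.63


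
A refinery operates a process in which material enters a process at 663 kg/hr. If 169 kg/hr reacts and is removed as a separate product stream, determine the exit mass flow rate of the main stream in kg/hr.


Steady-state mass balance on the main outlet: F_out = F_in - F_removed
F_out = 663 - 169
F_out = 494 kg/hr


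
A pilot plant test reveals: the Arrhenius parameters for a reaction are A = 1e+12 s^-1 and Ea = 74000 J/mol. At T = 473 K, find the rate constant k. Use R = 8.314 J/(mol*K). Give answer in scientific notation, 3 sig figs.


k = A * exp(-Ea/(R*T))
k = 1e+12 * exp(-74000 / (8.314 * 473))
k = 1e+12 * exp(-18.817441)
k = 6.72e+03


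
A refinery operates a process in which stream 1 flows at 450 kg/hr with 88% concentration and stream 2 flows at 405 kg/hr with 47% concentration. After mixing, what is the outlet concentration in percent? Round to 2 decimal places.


Mass balance on solute: F1*x1 + F2*x2 = F3*x3
F3 = F1 + F2 = 450 + 405 = 855 kg/hr
x3 = (F1*x1 + F2*x2)/F3
x3 = (450*0.88 + 405*0.47) / 855
x3 = 68.58%


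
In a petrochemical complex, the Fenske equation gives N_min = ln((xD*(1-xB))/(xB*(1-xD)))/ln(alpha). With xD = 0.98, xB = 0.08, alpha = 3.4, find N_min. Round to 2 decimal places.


N_min = ln((xD*(1-xB))/(xB*(1-xD))) / ln(alpha)
Numerator inside ln: 0.9016 / 0.0016 = 563.5
ln(563.5) = 6.334167
ln(alpha) = ln(3.4) = 1.223775
N_min = 6.334167 / 1.223775 = 5.18


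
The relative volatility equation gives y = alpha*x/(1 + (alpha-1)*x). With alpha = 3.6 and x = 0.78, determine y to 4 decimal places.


y = alpha*x / (1 + (alpha-1)*x)
y = 3.6*0.78 / (1 + (3.6-1)*0.78)
y = 2.808 / (1 + 2.028)
y = 2.808 / 3.028
y = 0.9273


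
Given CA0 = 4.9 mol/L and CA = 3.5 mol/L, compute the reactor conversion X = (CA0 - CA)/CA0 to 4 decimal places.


X = (CA0 - CA) / CA0
X = (4.9 - 3.5) / 4.9
X = 1.4 / 4.9
X = 0.2857


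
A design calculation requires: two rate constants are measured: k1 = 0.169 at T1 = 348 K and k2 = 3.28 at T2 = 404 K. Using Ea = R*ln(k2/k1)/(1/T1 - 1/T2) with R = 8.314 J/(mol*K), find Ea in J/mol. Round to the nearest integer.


Ea = R * ln(k2/k1) / (1/T1 - 1/T2)
ln(k2/k1) = ln(3.28/0.169) = 2.9657
1/T1 - 1/T2 = 1/348 - 1/404 = 0.000398315694
Ea = 8.314 * 2.9657 / 0.000398315694
Ea = 61903 J/mol


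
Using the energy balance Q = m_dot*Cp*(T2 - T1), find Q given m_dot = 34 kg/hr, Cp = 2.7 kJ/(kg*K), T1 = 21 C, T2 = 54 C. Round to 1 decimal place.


Q = m_dot * Cp * (T2 - T1)
Q = 34 * 2.7 * (54 - 21)
Q = 34 * 2.7 * 33
Q = 3029.4 kJ/hr


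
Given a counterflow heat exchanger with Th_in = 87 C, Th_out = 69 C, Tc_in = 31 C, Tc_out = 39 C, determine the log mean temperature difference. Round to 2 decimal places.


dT1 = Th_in - Tc_out = 87 - 39 = 48
dT2 = Th_out - Tc_in = 69 - 31 = 38
LMTD = (dT1 - dT2) / ln(dT1/dT2)
LMTD = (48 - 38) / ln(48/38)
LMTD = 42.81 K


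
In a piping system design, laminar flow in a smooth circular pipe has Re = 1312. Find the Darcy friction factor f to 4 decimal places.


f = 64 / Re
f = 64 / 1312
f = 0.0488


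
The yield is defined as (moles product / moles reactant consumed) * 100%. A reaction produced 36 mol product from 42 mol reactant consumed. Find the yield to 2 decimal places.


Yield = (moles product / moles consumed) * 100%
Yield = (36 / 42) * 100
Yield = 0.8571 * 100
Yield = 85.71%


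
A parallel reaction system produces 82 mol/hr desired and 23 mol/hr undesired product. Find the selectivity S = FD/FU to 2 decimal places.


S = desired product rate / undesired product rate
S = 82 / 23
S = 3.57


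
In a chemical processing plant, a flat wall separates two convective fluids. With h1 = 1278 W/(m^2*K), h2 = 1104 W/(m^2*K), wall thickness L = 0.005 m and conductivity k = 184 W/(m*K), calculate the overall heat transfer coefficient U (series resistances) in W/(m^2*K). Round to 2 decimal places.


1/U = 1/h1 + L/k + 1/h2
1/U = 1/1278 + 0.005/184 + 1/1104
1/U = 0.0007824726 + 2.71739e-05 + 0.0009057971
1/U = 0.0017154436
U = 582.94 W/(m^2*K)


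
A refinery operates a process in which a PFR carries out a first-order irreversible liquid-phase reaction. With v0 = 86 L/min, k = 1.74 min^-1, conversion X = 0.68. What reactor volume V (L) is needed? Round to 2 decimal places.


V = (v0/k) * ln(1/(1-X))
V = (86/1.74) * ln(1/(1-0.68))
V = 49.425287 * ln(3.125)
V = 49.425287 * 1.139434
V = 56.32 L


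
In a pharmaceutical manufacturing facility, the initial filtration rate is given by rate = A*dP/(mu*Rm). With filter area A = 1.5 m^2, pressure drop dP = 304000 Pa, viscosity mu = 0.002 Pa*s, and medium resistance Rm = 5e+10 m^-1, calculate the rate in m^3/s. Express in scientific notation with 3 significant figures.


rate = A * dP / (mu * Rm)
rate = 1.5 * 304000 / (0.002 * 5e+10)
rate = 456000.0 / 1.000e+08
rate = 4.56e-03 m^3/s


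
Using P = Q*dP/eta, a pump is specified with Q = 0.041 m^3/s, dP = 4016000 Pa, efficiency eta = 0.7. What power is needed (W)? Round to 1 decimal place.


P = Q * dP / eta
P = 0.041 * 4016000 / 0.7
P = 164656.0 / 0.7
P = 235222.9 W


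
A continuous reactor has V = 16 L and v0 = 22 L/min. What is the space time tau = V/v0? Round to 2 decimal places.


tau = V / v0
tau = 16 / 22
tau = 0.73 min


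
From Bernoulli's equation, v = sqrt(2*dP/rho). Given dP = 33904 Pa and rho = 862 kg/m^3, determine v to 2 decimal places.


v = sqrt(2*dP/rho)
v = sqrt(2*33904/862)
v = sqrt(78.663573)
v = 8.87 m/s


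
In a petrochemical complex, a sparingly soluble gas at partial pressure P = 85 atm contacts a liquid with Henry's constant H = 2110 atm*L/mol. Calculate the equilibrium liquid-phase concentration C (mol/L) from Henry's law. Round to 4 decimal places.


C = P / H
C = 85 / 2110
C = 0.0403 mol/L


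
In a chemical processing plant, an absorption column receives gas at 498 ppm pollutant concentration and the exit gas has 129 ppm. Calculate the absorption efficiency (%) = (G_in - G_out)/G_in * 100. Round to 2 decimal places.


Efficiency = (G_in - G_out) / G_in * 100%
Efficiency = (498 - 129) / 498 * 100
Efficiency = 369 / 498 * 100
Efficiency = 74.10%


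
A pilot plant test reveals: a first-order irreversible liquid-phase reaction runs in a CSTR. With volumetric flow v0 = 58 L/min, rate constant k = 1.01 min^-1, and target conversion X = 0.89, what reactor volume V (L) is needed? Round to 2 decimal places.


V = v0 * X / (k * (1 - X))
V = 58 * 0.89 / (1.01 * (1 - 0.89))
V = 51.62 / (1.01 * 0.11)
V = 51.62 / 0.1111
V = 464.63 L


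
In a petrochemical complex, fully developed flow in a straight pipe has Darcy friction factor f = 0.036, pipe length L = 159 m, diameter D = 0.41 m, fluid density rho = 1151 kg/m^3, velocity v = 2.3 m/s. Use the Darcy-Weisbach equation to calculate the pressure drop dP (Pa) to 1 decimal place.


dP = f * (L/D) * (rho*v^2/2)
dP = 0.036 * (159/0.41) * (1151*2.3^2/2)
L/D = 387.80487805
rho*v^2/2 = 1151*5.29/2 = 3044.395
dP = 0.036 * 387.80487805 * 3044.395
dP = 42502.7 Pa


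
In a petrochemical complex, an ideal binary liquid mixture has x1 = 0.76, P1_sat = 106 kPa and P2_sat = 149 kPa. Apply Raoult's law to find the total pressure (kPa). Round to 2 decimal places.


P = x1*P1_sat + x2*P2_sat
x2 = 1 - x1 = 1 - 0.76 = 0.24
P = 0.76*106 + 0.24*149
P = 80.56 + 35.76
P = 116.32 kPa


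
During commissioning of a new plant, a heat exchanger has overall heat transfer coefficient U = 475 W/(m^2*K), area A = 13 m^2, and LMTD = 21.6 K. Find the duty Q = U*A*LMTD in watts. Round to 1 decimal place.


Q = U * A * LMTD
Q = 475 * 13 * 21.6
Q = 133380.0 W


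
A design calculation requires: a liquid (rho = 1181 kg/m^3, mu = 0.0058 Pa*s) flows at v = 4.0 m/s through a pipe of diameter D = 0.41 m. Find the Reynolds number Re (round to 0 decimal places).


Re = rho * v * D / mu
Re = 1181 * 4.0 * 0.41 / 0.0058
Re = 1936.84 / 0.0058
Re = 333938


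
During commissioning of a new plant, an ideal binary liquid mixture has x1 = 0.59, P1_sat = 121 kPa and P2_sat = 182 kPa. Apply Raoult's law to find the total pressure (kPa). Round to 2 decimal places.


P = x1*P1_sat + x2*P2_sat
x2 = 1 - x1 = 1 - 0.59 = 0.41
P = 0.59*121 + 0.41*182
P = 71.39 + 74.62
P = 146.01 kPa


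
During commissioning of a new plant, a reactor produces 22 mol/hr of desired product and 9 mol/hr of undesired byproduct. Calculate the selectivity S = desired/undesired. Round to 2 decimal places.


S = desired product rate / undesired product rate
S = 22 / 9
S = 2.44


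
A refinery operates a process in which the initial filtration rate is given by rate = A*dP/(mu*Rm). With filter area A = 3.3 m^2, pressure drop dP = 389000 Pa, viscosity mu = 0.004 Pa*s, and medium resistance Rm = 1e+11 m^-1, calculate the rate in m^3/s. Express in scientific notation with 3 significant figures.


rate = A * dP / (mu * Rm)
rate = 3.3 * 389000 / (0.004 * 1e+11)
rate = 1283700.0 / 4.000e+08
rate = 3.21e-03 m^3/s


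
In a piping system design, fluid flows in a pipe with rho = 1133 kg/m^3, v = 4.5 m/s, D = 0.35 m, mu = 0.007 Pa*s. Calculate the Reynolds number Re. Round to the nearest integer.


Re = rho * v * D / mu
Re = 1133 * 4.5 * 0.35 / 0.007
Re = 1784.475 / 0.007
Re = 254925


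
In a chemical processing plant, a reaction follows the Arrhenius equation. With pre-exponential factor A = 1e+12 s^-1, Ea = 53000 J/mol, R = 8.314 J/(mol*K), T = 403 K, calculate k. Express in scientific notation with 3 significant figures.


k = A * exp(-Ea/(R*T))
k = 1e+12 * exp(-53000 / (8.314 * 403))
k = 1e+12 * exp(-15.818336)
k = 1.35e+05


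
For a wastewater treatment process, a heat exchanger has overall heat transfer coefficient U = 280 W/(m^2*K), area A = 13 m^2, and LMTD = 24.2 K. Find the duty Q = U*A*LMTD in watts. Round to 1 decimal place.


Q = U * A * LMTD
Q = 280 * 13 * 24.2
Q = 88088.0 W


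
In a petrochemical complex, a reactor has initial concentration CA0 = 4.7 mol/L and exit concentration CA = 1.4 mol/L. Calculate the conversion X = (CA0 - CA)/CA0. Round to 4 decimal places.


X = (CA0 - CA) / CA0
X = (4.7 - 1.4) / 4.7
X = 3.3 / 4.7
X = 0.7021


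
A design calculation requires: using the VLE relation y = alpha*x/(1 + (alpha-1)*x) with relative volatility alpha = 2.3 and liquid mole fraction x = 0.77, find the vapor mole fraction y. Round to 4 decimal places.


y = alpha*x / (1 + (alpha-1)*x)
y = 2.3*0.77 / (1 + (2.3-1)*0.77)
y = 1.771 / (1 + 1.001)
y = 1.771 / 2.001
y = 0.8851


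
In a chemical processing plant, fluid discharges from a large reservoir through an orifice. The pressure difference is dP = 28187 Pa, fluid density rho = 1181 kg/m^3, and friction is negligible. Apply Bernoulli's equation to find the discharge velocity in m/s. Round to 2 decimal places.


v = sqrt(2*dP/rho)
v = sqrt(2*28187/1181)
v = sqrt(47.734124)
v = 6.91 m/s


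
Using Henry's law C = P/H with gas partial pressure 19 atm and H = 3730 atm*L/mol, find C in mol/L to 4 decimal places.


C = P / H
C = 19 / 3730
C = 0.0051 mol/L


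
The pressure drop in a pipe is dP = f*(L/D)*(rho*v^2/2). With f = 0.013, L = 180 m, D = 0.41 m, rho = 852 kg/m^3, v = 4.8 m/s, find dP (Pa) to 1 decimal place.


dP = f * (L/D) * (rho*v^2/2)
dP = 0.013 * (180/0.41) * (852*4.8^2/2)
L/D = 439.02439024
rho*v^2/2 = 852*23.04/2 = 9815.04
dP = 0.013 * 439.02439024 * 9815.04
dP = 56017.5 Pa


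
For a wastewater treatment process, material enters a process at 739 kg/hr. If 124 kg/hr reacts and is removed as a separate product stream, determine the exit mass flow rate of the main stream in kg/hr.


Steady-state mass balance on the main outlet: F_out = F_in - F_removed
F_out = 739 - 124
F_out = 615 kg/hr


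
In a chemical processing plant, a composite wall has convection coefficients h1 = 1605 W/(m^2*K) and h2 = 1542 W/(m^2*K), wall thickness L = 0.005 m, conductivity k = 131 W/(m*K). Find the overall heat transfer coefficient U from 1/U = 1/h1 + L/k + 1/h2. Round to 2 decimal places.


1/U = 1/h1 + L/k + 1/h2
1/U = 1/1605 + 0.005/131 + 1/1542
1/U = 0.000623053 + 3.81679e-05 + 0.0006485084
1/U = 0.0013097293
U = 763.52 W/(m^2*K)


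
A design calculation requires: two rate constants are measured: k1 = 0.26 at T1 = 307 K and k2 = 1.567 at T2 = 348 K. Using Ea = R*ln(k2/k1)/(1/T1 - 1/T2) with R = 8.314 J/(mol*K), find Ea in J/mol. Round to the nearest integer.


Ea = R * ln(k2/k1) / (1/T1 - 1/T2)
ln(k2/k1) = ln(1.567/0.26) = 1.7962366
1/T1 - 1/T2 = 1/307 - 1/348 = 0.000383765772
Ea = 8.314 * 1.7962366 / 0.000383765772
Ea = 38914 J/mol


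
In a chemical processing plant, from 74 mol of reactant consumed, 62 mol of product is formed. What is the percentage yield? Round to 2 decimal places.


Yield = (moles product / moles consumed) * 100%
Yield = (62 / 74) * 100
Yield = 0.8378 * 100
Yield = 83.78%


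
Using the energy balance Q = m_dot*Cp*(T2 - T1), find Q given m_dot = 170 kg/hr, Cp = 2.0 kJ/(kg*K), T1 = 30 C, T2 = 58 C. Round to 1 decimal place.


Q = m_dot * Cp * (T2 - T1)
Q = 170 * 2.0 * (58 - 30)
Q = 170 * 2.0 * 28
Q = 9520.0 kJ/hr


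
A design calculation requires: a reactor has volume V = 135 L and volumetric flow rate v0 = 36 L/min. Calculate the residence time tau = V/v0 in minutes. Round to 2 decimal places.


tau = V / v0
tau = 135 / 36
tau = 3.75 min


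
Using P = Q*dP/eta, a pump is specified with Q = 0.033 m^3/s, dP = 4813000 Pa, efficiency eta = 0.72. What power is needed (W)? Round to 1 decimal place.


P = Q * dP / eta
P = 0.033 * 4813000 / 0.72
P = 158829.0 / 0.72
P = 220595.8 W


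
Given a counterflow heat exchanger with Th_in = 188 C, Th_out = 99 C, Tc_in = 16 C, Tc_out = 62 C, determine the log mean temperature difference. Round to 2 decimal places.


dT1 = Th_in - Tc_out = 188 - 62 = 126
dT2 = Th_out - Tc_in = 99 - 16 = 83
LMTD = (dT1 - dT2) / ln(dT1/dT2)
LMTD = (126 - 83) / ln(126/83)
LMTD = 103.01 K


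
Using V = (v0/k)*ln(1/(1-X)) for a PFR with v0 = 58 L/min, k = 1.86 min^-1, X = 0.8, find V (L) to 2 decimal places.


V = (v0/k) * ln(1/(1-X))
V = (58/1.86) * ln(1/(1-0.8))
V = 31.182796 * ln(5.0)
V = 31.182796 * 1.609438
V = 50.19 L


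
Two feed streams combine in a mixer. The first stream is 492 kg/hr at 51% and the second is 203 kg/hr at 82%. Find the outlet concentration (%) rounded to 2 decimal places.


Mass balance on solute: F1*x1 + F2*x2 = F3*x3
F3 = F1 + F2 = 492 + 203 = 695 kg/hr
x3 = (F1*x1 + F2*x2)/F3
x3 = (492*0.51 + 203*0.82) / 695
x3 = 60.05%


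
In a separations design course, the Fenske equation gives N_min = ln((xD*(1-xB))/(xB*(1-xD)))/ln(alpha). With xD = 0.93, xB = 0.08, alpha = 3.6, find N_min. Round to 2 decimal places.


N_min = ln((xD*(1-xB))/(xB*(1-xD))) / ln(alpha)
Numerator inside ln: 0.8556 / 0.0056 = 152.785714
ln(152.785714) = 5.029036
ln(alpha) = ln(3.6) = 1.280934
N_min = 5.029036 / 1.280934 = 3.93


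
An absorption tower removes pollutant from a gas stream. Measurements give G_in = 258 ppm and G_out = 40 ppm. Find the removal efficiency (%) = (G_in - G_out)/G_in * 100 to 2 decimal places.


Efficiency = (G_in - G_out) / G_in * 100%
Efficiency = (258 - 40) / 258 * 100
Efficiency = 218 / 258 * 100
Efficiency = 84.50%


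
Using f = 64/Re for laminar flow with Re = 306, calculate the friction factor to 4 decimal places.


f = 64 / Re
f = 64 / 306
f = 0.2092


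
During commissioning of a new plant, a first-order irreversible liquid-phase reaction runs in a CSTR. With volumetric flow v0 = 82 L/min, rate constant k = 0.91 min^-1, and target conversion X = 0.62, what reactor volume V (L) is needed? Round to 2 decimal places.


V = v0 * X / (k * (1 - X))
V = 82 * 0.62 / (0.91 * (1 - 0.62))
V = 50.84 / (0.91 * 0.38)
V = 50.84 / 0.3458
V = 147.02 L


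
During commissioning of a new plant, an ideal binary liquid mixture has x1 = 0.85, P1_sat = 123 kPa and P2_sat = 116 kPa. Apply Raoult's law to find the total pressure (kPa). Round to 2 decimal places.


P = x1*P1_sat + x2*P2_sat
x2 = 1 - x1 = 1 - 0.85 = 0.15
P = 0.85*123 + 0.15*116
P = 104.55 + 17.4
P = 121.95 kPa


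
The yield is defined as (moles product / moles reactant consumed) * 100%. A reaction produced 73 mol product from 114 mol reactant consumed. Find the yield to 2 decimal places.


Yield = (moles product / moles consumed) * 100%
Yield = (73 / 114) * 100
Yield = 0.6404 * 100
Yield = 64.04%


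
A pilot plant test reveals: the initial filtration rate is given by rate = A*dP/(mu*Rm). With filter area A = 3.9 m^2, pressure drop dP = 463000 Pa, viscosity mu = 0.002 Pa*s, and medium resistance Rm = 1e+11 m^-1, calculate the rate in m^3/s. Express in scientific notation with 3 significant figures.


rate = A * dP / (mu * Rm)
rate = 3.9 * 463000 / (0.002 * 1e+11)
rate = 1805700.0 / 2.000e+08
rate = 9.03e-03 m^3/s


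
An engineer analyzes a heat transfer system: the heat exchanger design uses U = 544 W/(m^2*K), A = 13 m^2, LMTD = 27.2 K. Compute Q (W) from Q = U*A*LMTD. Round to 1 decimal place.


Q = U * A * LMTD
Q = 544 * 13 * 27.2
Q = 192358.4 W


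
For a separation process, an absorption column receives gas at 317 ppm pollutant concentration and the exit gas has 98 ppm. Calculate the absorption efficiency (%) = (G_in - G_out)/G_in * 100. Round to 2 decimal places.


Efficiency = (G_in - G_out) / G_in * 100%
Efficiency = (317 - 98) / 317 * 100
Efficiency = 219 / 317 * 100
Efficiency = 69.09%


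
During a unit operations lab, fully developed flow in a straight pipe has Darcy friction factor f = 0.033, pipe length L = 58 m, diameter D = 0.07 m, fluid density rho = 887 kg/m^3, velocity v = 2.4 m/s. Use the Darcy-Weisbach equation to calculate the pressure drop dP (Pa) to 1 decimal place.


dP = f * (L/D) * (rho*v^2/2)
dP = 0.033 * (58/0.07) * (887*2.4^2/2)
L/D = 828.57142857
rho*v^2/2 = 887*5.76/2 = 2554.56
dP = 0.033 * 828.57142857 * 2554.56
dP = 69849.0 Pa


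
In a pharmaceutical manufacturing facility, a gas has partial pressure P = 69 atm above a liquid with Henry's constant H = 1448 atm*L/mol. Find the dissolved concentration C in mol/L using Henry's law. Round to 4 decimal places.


C = P / H
C = 69 / 1448
C = 0.0477 mol/L


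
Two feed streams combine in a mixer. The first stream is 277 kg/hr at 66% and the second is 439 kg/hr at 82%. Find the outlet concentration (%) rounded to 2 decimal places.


Mass balance on solute: F1*x1 + F2*x2 = F3*x3
F3 = F1 + F2 = 277 + 439 = 716 kg/hr
x3 = (F1*x1 + F2*x2)/F3
x3 = (277*0.66 + 439*0.82) / 716
x3 = 75.81%


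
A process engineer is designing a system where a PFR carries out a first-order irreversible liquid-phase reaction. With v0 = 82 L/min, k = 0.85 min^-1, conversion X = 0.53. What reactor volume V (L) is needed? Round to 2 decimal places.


V = (v0/k) * ln(1/(1-X))
V = (82/0.85) * ln(1/(1-0.53))
V = 96.470588 * ln(2.12766)
V = 96.470588 * 0.755023
V = 72.84 L


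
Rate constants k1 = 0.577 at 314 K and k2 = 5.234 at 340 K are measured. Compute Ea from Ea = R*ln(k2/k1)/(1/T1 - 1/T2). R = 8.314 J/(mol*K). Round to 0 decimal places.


Ea = R * ln(k2/k1) / (1/T1 - 1/T2)
ln(k2/k1) = ln(5.234/0.577) = 2.2050888
1/T1 - 1/T2 = 1/314 - 1/340 = 0.000243536905
Ea = 8.314 * 2.2050888 / 0.000243536905
Ea = 75279 J/mol


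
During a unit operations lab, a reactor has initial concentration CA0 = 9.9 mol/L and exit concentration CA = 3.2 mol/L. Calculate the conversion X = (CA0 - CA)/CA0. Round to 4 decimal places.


X = (CA0 - CA) / CA0
X = (9.9 - 3.2) / 9.9
X = 6.7 / 9.9
X = 0.6768


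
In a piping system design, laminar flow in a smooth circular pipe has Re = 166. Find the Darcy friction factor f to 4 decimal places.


f = 64 / Re
f = 64 / 166
f = 0.3855


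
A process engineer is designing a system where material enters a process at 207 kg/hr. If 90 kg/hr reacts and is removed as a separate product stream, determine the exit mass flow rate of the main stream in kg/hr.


Steady-state mass balance on the main outlet: F_out = F_in - F_removed
F_out = 207 - 90
F_out = 117 kg/hr


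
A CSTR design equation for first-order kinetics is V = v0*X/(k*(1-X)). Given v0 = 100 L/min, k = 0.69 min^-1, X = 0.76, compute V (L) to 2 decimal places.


V = v0 * X / (k * (1 - X))
V = 100 * 0.76 / (0.69 * (1 - 0.76))
V = 76.0 / (0.69 * 0.24)
V = 76.0 / 0.1656
V = 458.94 L


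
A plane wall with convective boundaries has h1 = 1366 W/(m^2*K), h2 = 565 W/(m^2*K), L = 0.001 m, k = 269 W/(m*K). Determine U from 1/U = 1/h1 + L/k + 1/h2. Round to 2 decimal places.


1/U = 1/h1 + L/k + 1/h2
1/U = 1/1366 + 0.001/269 + 1/565
1/U = 0.0007320644 + 3.7175e-06 + 0.0017699115
1/U = 0.0025056934
U = 399.09 W/(m^2*K)


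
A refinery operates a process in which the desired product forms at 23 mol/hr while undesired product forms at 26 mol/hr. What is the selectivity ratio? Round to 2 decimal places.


S = desired product rate / undesired product rate
S = 23 / 26
S = 0.88


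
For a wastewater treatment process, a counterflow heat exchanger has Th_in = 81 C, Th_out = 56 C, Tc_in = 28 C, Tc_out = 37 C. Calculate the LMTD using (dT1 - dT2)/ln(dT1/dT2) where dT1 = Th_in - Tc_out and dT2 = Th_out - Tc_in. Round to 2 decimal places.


dT1 = Th_in - Tc_out = 81 - 37 = 44
dT2 = Th_out - Tc_in = 56 - 28 = 28
LMTD = (dT1 - dT2) / ln(dT1/dT2)
LMTD = (44 - 28) / ln(44/28)
LMTD = 35.40 K


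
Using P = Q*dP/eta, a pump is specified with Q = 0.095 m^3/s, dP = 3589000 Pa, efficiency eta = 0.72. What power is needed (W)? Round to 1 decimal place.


P = Q * dP / eta
P = 0.095 * 3589000 / 0.72
P = 340955.0 / 0.72
P = 473548.6 W


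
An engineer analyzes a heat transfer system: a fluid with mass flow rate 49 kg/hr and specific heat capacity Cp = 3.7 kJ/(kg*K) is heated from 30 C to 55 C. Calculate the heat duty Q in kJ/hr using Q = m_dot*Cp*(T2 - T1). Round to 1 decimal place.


Q = m_dot * Cp * (T2 - T1)
Q = 49 * 3.7 * (55 - 30)
Q = 49 * 3.7 * 25
Q = 4532.5 kJ/hr


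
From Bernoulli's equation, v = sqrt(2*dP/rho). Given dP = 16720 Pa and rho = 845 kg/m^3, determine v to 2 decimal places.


v = sqrt(2*dP/rho)
v = sqrt(2*16720/845)
v = sqrt(39.573964)
v = 6.29 m/s


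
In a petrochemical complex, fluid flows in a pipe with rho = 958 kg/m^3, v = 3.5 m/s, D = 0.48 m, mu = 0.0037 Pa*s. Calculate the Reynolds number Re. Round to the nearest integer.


Re = rho * v * D / mu
Re = 958 * 3.5 * 0.48 / 0.0037
Re = 1609.44 / 0.0037
Re = 434984


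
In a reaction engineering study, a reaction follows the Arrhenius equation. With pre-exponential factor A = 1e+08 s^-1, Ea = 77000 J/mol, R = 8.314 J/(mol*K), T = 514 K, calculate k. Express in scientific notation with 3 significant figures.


k = A * exp(-Ea/(R*T))
k = 1e+08 * exp(-77000 / (8.314 * 514))
k = 1e+08 * exp(-18.018457)
k = 1.50e+00


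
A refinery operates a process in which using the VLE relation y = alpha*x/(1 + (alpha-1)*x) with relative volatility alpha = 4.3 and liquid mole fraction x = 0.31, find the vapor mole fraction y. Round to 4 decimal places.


y = alpha*x / (1 + (alpha-1)*x)
y = 4.3*0.31 / (1 + (4.3-1)*0.31)
y = 1.333 / (1 + 1.023)
y = 1.333 / 2.023
y = 0.6589


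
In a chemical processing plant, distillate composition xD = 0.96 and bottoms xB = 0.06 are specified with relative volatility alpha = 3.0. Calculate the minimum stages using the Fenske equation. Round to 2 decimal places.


N_min = ln((xD*(1-xB))/(xB*(1-xD))) / ln(alpha)
Numerator inside ln: 0.9024 / 0.0024 = 376.0
ln(376.0) = 5.929589
ln(alpha) = ln(3.0) = 1.098612
N_min = 5.929589 / 1.098612 = 5.40


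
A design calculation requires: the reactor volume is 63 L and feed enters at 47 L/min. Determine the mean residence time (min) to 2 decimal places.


tau = V / v0
tau = 63 / 47
tau = 1.34 min


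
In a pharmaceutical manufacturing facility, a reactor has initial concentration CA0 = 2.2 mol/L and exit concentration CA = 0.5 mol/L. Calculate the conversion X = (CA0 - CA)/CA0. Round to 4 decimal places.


X = (CA0 - CA) / CA0
X = (2.2 - 0.5) / 2.2
X = 1.7 / 2.2
X = 0.7727


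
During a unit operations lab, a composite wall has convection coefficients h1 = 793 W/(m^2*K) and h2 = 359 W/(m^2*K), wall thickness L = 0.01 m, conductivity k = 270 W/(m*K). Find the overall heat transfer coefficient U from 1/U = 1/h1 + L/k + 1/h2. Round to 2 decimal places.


1/U = 1/h1 + L/k + 1/h2
1/U = 1/793 + 0.01/270 + 1/359
1/U = 0.001261034 + 3.7037e-05 + 0.0027855153
1/U = 0.0040835863
U = 244.88 W/(m^2*K)


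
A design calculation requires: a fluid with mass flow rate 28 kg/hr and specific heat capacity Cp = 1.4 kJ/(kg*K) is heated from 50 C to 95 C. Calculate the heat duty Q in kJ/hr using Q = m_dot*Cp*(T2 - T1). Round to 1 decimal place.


Q = m_dot * Cp * (T2 - T1)
Q = 28 * 1.4 * (95 - 50)
Q = 28 * 1.4 * 45
Q = 1764.0 kJ/hr


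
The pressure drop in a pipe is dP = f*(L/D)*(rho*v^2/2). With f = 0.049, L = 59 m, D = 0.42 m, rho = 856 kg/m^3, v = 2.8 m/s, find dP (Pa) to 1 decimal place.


dP = f * (L/D) * (rho*v^2/2)
dP = 0.049 * (59/0.42) * (856*2.8^2/2)
L/D = 140.47619048
rho*v^2/2 = 856*7.84/2 = 3355.52
dP = 0.049 * 140.47619048 * 3355.52
dP = 23097.2 Pa


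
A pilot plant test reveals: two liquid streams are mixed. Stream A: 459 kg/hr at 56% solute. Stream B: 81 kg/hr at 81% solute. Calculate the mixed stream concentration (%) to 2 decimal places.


Mass balance on solute: F1*x1 + F2*x2 = F3*x3
F3 = F1 + F2 = 459 + 81 = 540 kg/hr
x3 = (F1*x1 + F2*x2)/F3
x3 = (459*0.56 + 81*0.81) / 540
x3 = 59.75%


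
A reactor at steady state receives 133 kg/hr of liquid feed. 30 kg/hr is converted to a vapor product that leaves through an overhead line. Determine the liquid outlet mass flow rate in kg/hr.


Steady-state mass balance on the main outlet: F_out = F_in - F_removed
F_out = 133 - 30
F_out = 103 kg/hr


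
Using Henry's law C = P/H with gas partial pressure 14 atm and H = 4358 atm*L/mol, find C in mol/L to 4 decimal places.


C = P / H
C = 14 / 4358
C = 0.0032 mol/L


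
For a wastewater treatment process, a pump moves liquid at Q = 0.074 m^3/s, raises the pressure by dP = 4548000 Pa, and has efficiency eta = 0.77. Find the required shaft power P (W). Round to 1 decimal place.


P = Q * dP / eta
P = 0.074 * 4548000 / 0.77
P = 336552.0 / 0.77
P = 437080.5 W


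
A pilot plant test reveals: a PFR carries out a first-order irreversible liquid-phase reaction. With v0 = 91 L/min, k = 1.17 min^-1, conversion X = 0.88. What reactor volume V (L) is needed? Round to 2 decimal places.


V = (v0/k) * ln(1/(1-X))
V = (91/1.17) * ln(1/(1-0.88))
V = 77.777778 * ln(8.333333)
V = 77.777778 * 2.120263
V = 164.91 L


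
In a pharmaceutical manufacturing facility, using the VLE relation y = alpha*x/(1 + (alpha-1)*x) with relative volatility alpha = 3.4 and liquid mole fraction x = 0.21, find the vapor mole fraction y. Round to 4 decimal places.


y = alpha*x / (1 + (alpha-1)*x)
y = 3.4*0.21 / (1 + (3.4-1)*0.21)
y = 0.714 / (1 + 0.504)
y = 0.714 / 1.504
y = 0.4747


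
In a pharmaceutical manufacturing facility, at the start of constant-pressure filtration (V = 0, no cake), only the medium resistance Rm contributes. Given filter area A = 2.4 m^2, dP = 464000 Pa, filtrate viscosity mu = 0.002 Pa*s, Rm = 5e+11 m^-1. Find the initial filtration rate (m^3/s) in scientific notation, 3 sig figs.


rate = A * dP / (mu * Rm)
rate = 2.4 * 464000 / (0.002 * 5e+11)
rate = 1113600.0 / 1.000e+09
rate = 1.11e-03 m^3/s


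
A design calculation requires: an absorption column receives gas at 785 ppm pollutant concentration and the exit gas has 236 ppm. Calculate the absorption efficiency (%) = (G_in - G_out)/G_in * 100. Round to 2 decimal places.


Efficiency = (G_in - G_out) / G_in * 100%
Efficiency = (785 - 236) / 785 * 100
Efficiency = 549 / 785 * 100
Efficiency = 69.94%


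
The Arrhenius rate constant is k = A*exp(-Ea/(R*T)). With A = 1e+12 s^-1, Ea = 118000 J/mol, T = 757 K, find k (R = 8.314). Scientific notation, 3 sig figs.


k = A * exp(-Ea/(R*T))
k = 1e+12 * exp(-118000 / (8.314 * 757))
k = 1e+12 * exp(-18.748914)
k = 7.20e+03


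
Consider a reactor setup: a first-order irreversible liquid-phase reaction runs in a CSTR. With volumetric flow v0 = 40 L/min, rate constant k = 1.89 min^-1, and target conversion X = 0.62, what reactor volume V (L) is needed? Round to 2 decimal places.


V = v0 * X / (k * (1 - X))
V = 40 * 0.62 / (1.89 * (1 - 0.62))
V = 24.8 / (1.89 * 0.38)
V = 24.8 / 0.7182
V = 34.53 L


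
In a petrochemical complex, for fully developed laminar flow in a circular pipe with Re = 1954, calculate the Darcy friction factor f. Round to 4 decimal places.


f = 64 / Re
f = 64 / 1954
f = 0.0328


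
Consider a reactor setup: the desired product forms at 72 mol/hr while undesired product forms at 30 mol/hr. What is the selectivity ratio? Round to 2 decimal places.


S = desired product rate / undesired product rate
S = 72 / 30
S = 2.40


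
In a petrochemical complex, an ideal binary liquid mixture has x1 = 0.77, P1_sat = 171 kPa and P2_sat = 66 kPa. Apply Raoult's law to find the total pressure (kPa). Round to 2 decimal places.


P = x1*P1_sat + x2*P2_sat
x2 = 1 - x1 = 1 - 0.77 = 0.23
P = 0.77*171 + 0.23*66
P = 131.67 + 15.18
P = 146.85 kPa


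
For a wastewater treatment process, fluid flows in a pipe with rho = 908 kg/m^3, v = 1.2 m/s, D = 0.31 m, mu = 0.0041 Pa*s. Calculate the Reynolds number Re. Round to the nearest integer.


Re = rho * v * D / mu
Re = 908 * 1.2 * 0.31 / 0.0041
Re = 337.776 / 0.0041
Re = 82384


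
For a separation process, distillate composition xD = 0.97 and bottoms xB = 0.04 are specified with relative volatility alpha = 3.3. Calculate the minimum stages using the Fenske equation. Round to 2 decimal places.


N_min = ln((xD*(1-xB))/(xB*(1-xD))) / ln(alpha)
Numerator inside ln: 0.9312 / 0.0012 = 776.0
ln(776.0) = 6.654153
ln(alpha) = ln(3.3) = 1.193922
N_min = 6.654153 / 1.193922 = 5.57


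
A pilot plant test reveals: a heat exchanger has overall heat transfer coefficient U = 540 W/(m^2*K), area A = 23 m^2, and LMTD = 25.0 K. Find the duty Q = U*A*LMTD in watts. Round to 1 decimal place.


Q = U * A * LMTD
Q = 540 * 23 * 25.0
Q = 310500.0 W


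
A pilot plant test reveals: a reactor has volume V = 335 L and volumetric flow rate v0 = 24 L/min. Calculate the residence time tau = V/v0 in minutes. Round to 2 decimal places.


tau = V / v0
tau = 335 / 24
tau = 13.96 min


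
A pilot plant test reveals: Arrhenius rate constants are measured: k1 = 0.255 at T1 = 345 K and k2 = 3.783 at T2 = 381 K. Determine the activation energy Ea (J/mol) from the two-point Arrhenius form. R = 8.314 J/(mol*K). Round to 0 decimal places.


Ea = R * ln(k2/k1) / (1/T1 - 1/T2)
ln(k2/k1) = ln(3.783/0.255) = 2.6970091
1/T1 - 1/T2 = 1/345 - 1/381 = 0.000273878809
Ea = 8.314 * 2.6970091 / 0.000273878809
Ea = 81872 J/mol


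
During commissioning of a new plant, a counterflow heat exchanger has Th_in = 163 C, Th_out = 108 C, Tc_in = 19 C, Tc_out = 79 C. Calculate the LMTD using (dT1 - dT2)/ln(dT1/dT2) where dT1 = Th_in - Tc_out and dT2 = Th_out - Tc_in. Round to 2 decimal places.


dT1 = Th_in - Tc_out = 163 - 79 = 84
dT2 = Th_out - Tc_in = 108 - 19 = 89
LMTD = (dT1 - dT2) / ln(dT1/dT2)
LMTD = (84 - 89) / ln(84/89)
LMTD = 86.48 K


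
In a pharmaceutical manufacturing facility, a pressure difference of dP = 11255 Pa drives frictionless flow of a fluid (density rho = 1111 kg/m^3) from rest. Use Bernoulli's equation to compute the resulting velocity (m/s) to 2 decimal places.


v = sqrt(2*dP/rho)
v = sqrt(2*11255/1111)
v = sqrt(20.261026)
v = 4.50 m/s


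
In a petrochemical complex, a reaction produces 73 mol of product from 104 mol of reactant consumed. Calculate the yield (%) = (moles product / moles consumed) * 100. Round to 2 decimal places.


Yield = (moles product / moles consumed) * 100%
Yield = (73 / 104) * 100
Yield = 0.7019 * 100
Yield = 70.19%


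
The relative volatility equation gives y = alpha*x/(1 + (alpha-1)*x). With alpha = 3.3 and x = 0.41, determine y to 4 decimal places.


y = alpha*x / (1 + (alpha-1)*x)
y = 3.3*0.41 / (1 + (3.3-1)*0.41)
y = 1.353 / (1 + 0.943)
y = 1.353 / 1.943
y = 0.6963


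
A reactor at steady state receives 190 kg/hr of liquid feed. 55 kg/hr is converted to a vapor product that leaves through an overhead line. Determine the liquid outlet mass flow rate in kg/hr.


Steady-state mass balance on the main outlet: F_out = F_in - F_removed
F_out = 190 - 55
F_out = 135 kg/hr


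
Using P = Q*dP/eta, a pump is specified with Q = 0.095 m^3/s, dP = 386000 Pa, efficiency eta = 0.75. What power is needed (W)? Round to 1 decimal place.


P = Q * dP / eta
P = 0.095 * 386000 / 0.75
P = 36670.0 / 0.75
P = 48893.3 W


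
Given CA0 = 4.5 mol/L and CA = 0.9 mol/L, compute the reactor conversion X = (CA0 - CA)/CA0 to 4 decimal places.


X = (CA0 - CA) / CA0
X = (4.5 - 0.9) / 4.5
X = 3.6 / 4.5
X = 0.8000


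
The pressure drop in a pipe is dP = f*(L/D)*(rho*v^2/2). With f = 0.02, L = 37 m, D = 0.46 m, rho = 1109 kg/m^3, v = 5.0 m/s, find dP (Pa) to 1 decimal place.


dP = f * (L/D) * (rho*v^2/2)
dP = 0.02 * (37/0.46) * (1109*5.0^2/2)
L/D = 80.43478261
rho*v^2/2 = 1109*25.0/2 = 13862.5
dP = 0.02 * 80.43478261 * 13862.5
dP = 22300.5 Pa


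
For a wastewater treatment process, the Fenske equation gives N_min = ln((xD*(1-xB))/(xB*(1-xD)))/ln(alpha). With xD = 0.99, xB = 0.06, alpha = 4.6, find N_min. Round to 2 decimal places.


N_min = ln((xD*(1-xB))/(xB*(1-xD))) / ln(alpha)
Numerator inside ln: 0.9306 / 0.0006 = 1551.0
ln(1551.0) = 7.346655
ln(alpha) = ln(4.6) = 1.526056
N_min = 7.346655 / 1.526056 = 4.81


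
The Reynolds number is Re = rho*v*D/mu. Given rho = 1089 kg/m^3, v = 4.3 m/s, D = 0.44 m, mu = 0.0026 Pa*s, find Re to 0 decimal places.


Re = rho * v * D / mu
Re = 1089 * 4.3 * 0.44 / 0.0026
Re = 2060.388 / 0.0026
Re = 792457


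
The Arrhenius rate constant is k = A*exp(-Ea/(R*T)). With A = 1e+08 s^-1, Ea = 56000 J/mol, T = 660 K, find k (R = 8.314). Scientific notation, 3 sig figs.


k = A * exp(-Ea/(R*T))
k = 1e+08 * exp(-56000 / (8.314 * 660))
k = 1e+08 * exp(-10.205495)
k = 3.70e+03


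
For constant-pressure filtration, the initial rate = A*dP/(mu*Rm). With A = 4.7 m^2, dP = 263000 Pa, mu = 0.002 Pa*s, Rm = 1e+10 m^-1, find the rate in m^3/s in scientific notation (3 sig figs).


rate = A * dP / (mu * Rm)
rate = 4.7 * 263000 / (0.002 * 1e+10)
rate = 1236100.0 / 2.000e+07
rate = 6.18e-02 m^3/s


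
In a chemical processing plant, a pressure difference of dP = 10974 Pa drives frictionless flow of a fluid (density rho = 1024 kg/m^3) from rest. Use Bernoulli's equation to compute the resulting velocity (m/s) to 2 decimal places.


v = sqrt(2*dP/rho)
v = sqrt(2*10974/1024)
v = sqrt(21.433594)
v = 4.63 m/s


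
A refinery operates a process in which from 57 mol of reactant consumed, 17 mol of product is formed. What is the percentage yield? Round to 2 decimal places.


Yield = (moles product / moles consumed) * 100%
Yield = (17 / 57) * 100
Yield = 0.2982 * 100
Yield = 29.82%


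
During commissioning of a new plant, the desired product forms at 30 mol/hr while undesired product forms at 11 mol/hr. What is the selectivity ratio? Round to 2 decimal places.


S = desired product rate / undesired product rate
S = 30 / 11
S = 2.73


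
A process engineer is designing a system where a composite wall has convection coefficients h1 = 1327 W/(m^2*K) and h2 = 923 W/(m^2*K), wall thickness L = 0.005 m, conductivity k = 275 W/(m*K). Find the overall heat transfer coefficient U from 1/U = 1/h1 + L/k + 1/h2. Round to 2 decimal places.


1/U = 1/h1 + L/k + 1/h2
1/U = 1/1327 + 0.005/275 + 1/923
1/U = 0.0007535795 + 1.81818e-05 + 0.0010834236
1/U = 0.0018551849
U = 539.03 W/(m^2*K)


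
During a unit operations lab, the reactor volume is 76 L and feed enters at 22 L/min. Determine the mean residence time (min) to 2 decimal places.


tau = V / v0
tau = 76 / 22
tau = 3.45 min


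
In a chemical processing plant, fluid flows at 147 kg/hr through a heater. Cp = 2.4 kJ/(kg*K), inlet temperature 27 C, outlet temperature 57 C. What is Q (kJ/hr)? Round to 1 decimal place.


Q = m_dot * Cp * (T2 - T1)
Q = 147 * 2.4 * (57 - 27)
Q = 147 * 2.4 * 30
Q = 10584.0 kJ/hr
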